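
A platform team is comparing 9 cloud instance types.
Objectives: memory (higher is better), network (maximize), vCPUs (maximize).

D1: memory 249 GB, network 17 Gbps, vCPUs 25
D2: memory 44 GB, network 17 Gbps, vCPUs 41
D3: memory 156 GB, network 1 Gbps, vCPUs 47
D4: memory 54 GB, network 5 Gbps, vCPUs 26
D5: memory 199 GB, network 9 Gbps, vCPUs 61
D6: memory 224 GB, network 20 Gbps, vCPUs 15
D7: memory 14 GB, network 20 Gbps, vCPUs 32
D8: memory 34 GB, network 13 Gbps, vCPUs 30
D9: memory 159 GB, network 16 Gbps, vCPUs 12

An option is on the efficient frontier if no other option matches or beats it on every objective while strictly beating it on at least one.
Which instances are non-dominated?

D1, D2, D5, D6, D7

D1: not dominated (best memory).
D2: not dominated.
D3: dominated by D5 (memory 199≥156, network 9≥1, vCPUs 61≥47).
D4: dominated by D5 (memory 199≥54, network 9≥5, vCPUs 61≥26).
D5: not dominated (best vCPUs).
D6: not dominated.
D7: not dominated.
D8: dominated by D2 (memory 44≥34, network 17≥13, vCPUs 41≥30).
D9: dominated by D1 (memory 249≥159, network 17≥16, vCPUs 25≥12).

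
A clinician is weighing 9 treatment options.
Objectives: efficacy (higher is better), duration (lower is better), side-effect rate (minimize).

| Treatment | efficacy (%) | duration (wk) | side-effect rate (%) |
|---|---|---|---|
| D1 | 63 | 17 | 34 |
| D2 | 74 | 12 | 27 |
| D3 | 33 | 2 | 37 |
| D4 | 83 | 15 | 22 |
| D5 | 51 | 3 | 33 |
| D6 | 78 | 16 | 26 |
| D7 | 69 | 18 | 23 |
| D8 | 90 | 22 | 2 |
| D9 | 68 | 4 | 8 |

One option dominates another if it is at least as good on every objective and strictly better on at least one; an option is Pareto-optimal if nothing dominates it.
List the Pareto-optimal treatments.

D1: dominated by D2 (efficacy 74≥63, duration 12≤17, side-effect rate 27≤34).
D2: not dominated.
D3: not dominated (best duration).
D4: not dominated.
D5: not dominated.
D6: dominated by D4 (efficacy 83≥78, duration 15≤16, side-effect rate 22≤26).
D7: dominated by D4 (efficacy 83≥69, duration 15≤18, side-effect rate 22≤23).
D8: not dominated (best efficacy).
D9: not dominated.

D2, D3, D4, D5, D8, D9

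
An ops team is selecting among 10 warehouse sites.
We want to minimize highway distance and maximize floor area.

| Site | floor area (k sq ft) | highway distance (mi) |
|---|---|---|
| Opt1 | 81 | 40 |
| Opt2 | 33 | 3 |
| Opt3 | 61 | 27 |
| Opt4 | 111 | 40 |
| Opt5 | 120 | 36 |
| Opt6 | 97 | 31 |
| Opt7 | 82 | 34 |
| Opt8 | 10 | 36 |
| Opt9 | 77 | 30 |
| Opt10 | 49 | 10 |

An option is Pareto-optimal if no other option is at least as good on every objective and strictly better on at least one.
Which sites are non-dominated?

Opt2, Opt3, Opt5, Opt6, Opt9, Opt10

Opt1: dominated by Opt4 (floor area 111≥81, highway distance 40≤40).
Opt2: not dominated (best highway distance).
Opt3: not dominated.
Opt4: dominated by Opt5 (floor area 120≥111, highway distance 36≤40).
Opt5: not dominated (best floor area).
Opt6: not dominated.
Opt7: dominated by Opt6 (floor area 97≥82, highway distance 31≤34).
Opt8: dominated by Opt2 (floor area 33≥10, highway distance 3≤36).
Opt9: not dominated.
Opt10: not dominated.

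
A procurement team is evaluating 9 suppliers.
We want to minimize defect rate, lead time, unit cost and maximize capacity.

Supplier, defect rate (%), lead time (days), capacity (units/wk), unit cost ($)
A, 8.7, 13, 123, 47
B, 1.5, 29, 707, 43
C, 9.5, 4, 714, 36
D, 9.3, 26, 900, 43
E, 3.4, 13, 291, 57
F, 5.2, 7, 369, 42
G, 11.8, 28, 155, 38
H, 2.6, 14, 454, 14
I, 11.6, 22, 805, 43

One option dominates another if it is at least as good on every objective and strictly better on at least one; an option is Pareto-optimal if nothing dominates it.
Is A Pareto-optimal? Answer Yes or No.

No

F vs A: defect rate 5.2≤8.7, lead time 7≤13, capacity 369≥123, unit cost 42≤47 — F is at least as good on every objective and strictly better on at least one, so F dominates A.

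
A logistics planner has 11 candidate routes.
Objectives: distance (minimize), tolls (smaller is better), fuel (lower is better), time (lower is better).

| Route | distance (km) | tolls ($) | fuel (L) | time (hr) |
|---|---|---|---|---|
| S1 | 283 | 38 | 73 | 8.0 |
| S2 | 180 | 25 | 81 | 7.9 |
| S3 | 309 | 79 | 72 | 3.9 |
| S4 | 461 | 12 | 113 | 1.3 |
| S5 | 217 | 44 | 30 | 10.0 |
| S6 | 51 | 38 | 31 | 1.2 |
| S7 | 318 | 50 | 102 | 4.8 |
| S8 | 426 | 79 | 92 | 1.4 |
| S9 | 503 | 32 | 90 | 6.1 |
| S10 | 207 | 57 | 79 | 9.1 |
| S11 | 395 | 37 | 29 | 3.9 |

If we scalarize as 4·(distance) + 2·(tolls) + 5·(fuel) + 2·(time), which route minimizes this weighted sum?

S1: 4·283 + 2·38 + 5·73 + 2·8.0 = 1589.0
S2: 4·180 + 2·25 + 5·81 + 2·7.9 = 1190.8
S3: 4·309 + 2·79 + 5·72 + 2·3.9 = 1761.8
S4: 4·461 + 2·12 + 5·113 + 2·1.3 = 2435.6
S5: 4·217 + 2·44 + 5·30 + 2·10.0 = 1126.0
S6: 4·51 + 2·38 + 5·31 + 2·1.2 = 437.4
S7: 4·318 + 2·50 + 5·102 + 2·4.8 = 1891.6
S8: 4·426 + 2·79 + 5·92 + 2·1.4 = 2324.8
S9: 4·503 + 2·32 + 5·90 + 2·6.1 = 2538.2
S10: 4·207 + 2·57 + 5·79 + 2·9.1 = 1355.2
S11: 4·395 + 2·37 + 5·29 + 2·3.9 = 1806.8
Lowest: S6 at 437.4.

S6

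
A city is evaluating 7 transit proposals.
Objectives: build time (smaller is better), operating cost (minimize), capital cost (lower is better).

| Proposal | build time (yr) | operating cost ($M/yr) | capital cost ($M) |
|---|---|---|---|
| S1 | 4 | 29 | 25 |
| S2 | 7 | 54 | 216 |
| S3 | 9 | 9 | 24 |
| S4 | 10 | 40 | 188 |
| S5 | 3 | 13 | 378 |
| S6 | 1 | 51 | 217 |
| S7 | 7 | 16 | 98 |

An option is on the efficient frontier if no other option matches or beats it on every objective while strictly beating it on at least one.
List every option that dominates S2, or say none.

S1, S7

S1: build time 4≤7, operating cost 29≤54, capital cost 25≤216 — dominates S2.
S7: build time 7≤7, operating cost 16≤54, capital cost 98≤216 — dominates S2.
Others (S3, S4, S5, S6) are each worse than S2 on at least one objective.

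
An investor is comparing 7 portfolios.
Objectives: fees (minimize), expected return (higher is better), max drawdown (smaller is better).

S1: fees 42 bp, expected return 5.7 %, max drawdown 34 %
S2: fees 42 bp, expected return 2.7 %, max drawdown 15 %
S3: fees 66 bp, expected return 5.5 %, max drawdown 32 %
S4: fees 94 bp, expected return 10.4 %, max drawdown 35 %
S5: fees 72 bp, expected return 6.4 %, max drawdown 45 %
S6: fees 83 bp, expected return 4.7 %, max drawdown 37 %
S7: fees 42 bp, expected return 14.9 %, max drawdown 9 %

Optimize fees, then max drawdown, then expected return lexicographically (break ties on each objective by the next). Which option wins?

First minimize fees: best is 42, kept {S1, S2, S7}.
Then minimize max drawdown: best is 9, kept {S7}.

S7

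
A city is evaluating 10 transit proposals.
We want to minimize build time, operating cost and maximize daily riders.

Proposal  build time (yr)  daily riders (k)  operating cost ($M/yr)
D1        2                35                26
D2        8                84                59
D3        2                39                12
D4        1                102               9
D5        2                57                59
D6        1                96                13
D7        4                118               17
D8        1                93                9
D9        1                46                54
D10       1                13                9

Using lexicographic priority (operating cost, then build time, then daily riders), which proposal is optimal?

D4

First minimize operating cost: best is 9, kept {D4, D8, D10}.
Then minimize build time: best is 1, kept {D4, D8, D10}.
Then maximize daily riders: best is 102, kept {D4}.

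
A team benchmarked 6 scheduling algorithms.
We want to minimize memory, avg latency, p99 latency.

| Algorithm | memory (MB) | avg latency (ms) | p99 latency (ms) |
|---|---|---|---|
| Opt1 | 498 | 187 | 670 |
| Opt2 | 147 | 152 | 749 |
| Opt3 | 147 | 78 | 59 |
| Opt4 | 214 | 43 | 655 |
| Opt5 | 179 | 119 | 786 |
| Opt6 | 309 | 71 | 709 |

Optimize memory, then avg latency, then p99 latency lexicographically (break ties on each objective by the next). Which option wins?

Opt3

First minimize memory: best is 147, kept {Opt2, Opt3}.
Then minimize avg latency: best is 78, kept {Opt3}.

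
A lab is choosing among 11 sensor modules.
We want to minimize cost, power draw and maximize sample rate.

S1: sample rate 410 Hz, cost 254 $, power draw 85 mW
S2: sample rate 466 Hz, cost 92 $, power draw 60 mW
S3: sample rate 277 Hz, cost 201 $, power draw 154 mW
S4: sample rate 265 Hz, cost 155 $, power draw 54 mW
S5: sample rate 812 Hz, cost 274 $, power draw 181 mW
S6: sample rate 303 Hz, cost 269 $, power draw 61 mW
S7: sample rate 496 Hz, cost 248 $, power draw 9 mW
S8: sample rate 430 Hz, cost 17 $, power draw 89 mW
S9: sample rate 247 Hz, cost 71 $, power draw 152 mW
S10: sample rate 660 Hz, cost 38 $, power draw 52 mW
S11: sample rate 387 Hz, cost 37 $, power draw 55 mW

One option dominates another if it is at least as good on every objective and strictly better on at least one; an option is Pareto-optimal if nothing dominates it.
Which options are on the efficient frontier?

S1: dominated by S2 (sample rate 466≥410, cost 92≤254, power draw 60≤85).
S2: dominated by S10 (sample rate 660≥466, cost 38≤92, power draw 52≤60).
S3: dominated by S2 (sample rate 466≥277, cost 92≤201, power draw 60≤154).
S4: dominated by S10 (sample rate 660≥265, cost 38≤155, power draw 52≤54).
S5: not dominated (best sample rate).
S6: dominated by S2 (sample rate 466≥303, cost 92≤269, power draw 60≤61).
S7: not dominated (best power draw).
S8: not dominated (best cost).
S9: dominated by S8 (sample rate 430≥247, cost 17≤71, power draw 89≤152).
S10: not dominated.
S11: not dominated.

S5, S7, S8, S10, S11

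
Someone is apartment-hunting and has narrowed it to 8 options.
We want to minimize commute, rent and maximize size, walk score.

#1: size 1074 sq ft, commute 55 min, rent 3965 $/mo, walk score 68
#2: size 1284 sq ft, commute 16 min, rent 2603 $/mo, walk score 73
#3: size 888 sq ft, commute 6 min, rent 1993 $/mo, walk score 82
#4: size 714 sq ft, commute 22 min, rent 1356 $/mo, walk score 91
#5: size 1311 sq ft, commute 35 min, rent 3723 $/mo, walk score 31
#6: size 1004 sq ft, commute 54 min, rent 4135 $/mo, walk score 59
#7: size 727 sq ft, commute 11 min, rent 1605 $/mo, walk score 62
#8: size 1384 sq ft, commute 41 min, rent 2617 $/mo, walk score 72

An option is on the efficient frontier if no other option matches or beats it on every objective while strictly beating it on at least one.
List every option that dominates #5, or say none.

none

#1: worse on size (1074 vs 1311).
#2: worse on size (1284 vs 1311).
#3: worse on size (888 vs 1311).
#4: worse on size (714 vs 1311).
#6: worse on size (1004 vs 1311).
#7: worse on size (727 vs 1311).
#8: worse on commute (41 vs 35).
No option dominates #5.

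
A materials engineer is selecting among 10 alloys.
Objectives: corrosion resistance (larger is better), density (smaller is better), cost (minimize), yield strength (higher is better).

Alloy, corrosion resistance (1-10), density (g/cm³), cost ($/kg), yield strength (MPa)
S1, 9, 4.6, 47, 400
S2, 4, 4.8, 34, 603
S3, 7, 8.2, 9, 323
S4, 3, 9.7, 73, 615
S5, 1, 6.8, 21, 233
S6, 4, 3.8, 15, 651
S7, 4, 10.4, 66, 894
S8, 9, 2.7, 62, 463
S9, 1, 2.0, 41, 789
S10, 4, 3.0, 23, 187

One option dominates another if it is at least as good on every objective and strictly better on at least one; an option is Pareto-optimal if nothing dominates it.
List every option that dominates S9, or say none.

S1: worse on density (4.6 vs 2.0).
S2: worse on density (4.8 vs 2.0).
S3: worse on density (8.2 vs 2.0).
S4: worse on density (9.7 vs 2.0).
S5: worse on density (6.8 vs 2.0).
S6: worse on density (3.8 vs 2.0).
S7: worse on density (10.4 vs 2.0).
S8: worse on density (2.7 vs 2.0).
S10: worse on density (3.0 vs 2.0).
No option dominates S9.

none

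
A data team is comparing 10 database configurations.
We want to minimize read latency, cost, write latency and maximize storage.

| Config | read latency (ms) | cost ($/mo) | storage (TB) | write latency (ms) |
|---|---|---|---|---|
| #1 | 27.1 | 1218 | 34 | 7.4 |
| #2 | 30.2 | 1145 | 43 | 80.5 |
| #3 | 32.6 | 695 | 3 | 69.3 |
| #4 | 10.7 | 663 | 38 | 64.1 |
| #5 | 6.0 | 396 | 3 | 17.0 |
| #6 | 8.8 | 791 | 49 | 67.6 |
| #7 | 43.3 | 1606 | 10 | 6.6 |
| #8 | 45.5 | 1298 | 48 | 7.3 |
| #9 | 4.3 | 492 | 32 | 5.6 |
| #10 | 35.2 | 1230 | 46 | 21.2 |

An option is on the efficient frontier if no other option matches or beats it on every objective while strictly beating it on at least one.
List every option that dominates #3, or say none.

#4, #5, #9

#4: read latency 10.7≤32.6, cost 663≤695, storage 38≥3, write latency 64.1≤69.3 — dominates #3.
#5: read latency 6.0≤32.6, cost 396≤695, storage 3≥3, write latency 17.0≤69.3 — dominates #3.
#9: read latency 4.3≤32.6, cost 492≤695, storage 32≥3, write latency 5.6≤69.3 — dominates #3.
Others (#1, #2, #6, #7, #8, #10) are each worse than #3 on at least one objective.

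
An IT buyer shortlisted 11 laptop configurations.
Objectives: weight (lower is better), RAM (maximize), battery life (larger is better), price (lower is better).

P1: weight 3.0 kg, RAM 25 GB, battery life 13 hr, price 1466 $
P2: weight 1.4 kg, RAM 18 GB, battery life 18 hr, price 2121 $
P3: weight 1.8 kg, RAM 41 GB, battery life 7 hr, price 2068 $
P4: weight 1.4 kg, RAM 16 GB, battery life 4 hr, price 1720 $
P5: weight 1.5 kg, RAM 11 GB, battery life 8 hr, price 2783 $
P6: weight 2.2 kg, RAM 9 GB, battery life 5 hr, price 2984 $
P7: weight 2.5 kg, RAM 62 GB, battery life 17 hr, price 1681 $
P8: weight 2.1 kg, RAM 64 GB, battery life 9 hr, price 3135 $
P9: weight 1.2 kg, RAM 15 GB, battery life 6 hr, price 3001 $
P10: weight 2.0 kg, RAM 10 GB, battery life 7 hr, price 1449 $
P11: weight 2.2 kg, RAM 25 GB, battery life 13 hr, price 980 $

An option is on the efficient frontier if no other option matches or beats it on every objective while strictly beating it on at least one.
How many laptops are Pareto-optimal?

8

P1: dominated by P11 (weight 2.2≤3.0, RAM 25≥25, battery life 13≥13, price 980≤1466).
P2: not dominated (best battery life).
P3: not dominated.
P4: not dominated.
P5: dominated by P2 (weight 1.4≤1.5, RAM 18≥11, battery life 18≥8, price 2121≤2783).
P6: dominated by P2 (weight 1.4≤2.2, RAM 18≥9, battery life 18≥5, price 2121≤2984).
P7: not dominated.
P8: not dominated (best RAM).
P9: not dominated (best weight).
P10: not dominated.
P11: not dominated (best price).
Pareto-optimal: P2, P3, P4, P7, P8, P9, P10, P11 → 8.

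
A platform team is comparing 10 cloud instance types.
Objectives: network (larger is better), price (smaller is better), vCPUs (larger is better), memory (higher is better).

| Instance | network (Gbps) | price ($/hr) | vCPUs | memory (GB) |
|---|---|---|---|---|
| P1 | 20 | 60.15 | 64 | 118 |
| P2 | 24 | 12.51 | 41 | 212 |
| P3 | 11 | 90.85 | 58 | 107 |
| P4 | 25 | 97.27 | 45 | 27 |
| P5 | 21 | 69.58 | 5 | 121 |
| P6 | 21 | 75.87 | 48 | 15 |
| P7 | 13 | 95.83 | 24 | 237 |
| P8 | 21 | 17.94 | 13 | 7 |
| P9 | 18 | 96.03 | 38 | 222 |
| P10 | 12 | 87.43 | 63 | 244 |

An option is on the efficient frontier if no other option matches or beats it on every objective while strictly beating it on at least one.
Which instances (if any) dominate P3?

P1: network 20≥11, price 60.15≤90.85, vCPUs 64≥58, memory 118≥107 — dominates P3.
P10: network 12≥11, price 87.43≤90.85, vCPUs 63≥58, memory 244≥107 — dominates P3.
Others (P2, P4, P5, P6, P7, P8, P9) are each worse than P3 on at least one objective.

P1, P10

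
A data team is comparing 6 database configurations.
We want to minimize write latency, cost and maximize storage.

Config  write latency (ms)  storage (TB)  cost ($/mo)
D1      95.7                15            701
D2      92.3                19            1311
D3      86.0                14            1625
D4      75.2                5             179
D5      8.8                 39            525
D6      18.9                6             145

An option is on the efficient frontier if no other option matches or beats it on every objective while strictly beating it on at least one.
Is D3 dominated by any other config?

D5 vs D3: write latency 8.8≤86.0, storage 39≥14, cost 525≤1625 — D5 is at least as good on every objective and strictly better on at least one, so D5 dominates D3.

Yes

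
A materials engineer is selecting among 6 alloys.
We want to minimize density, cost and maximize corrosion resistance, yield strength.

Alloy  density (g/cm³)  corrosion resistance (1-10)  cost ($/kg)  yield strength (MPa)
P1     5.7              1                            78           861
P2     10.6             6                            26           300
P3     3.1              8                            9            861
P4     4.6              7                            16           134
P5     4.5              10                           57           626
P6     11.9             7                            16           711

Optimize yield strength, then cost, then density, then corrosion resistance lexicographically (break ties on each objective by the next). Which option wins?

First maximize yield strength: best is 861, kept {P1, P3}.
Then minimize cost: best is 9, kept {P3}.

P3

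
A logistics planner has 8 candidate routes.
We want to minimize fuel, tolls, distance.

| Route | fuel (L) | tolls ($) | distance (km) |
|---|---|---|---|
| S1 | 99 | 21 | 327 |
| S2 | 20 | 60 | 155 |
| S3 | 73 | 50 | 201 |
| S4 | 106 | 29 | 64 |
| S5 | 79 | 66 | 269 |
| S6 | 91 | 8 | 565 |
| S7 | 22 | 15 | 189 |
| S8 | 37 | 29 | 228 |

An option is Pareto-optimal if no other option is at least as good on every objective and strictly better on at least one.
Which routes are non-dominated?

S1: dominated by S7 (fuel 22≤99, tolls 15≤21, distance 189≤327).
S2: not dominated (best fuel).
S3: dominated by S7 (fuel 22≤73, tolls 15≤50, distance 189≤201).
S4: not dominated (best distance).
S5: dominated by S2 (fuel 20≤79, tolls 60≤66, distance 155≤269).
S6: not dominated (best tolls).
S7: not dominated.
S8: dominated by S7 (fuel 22≤37, tolls 15≤29, distance 189≤228).

S2, S4, S6, S7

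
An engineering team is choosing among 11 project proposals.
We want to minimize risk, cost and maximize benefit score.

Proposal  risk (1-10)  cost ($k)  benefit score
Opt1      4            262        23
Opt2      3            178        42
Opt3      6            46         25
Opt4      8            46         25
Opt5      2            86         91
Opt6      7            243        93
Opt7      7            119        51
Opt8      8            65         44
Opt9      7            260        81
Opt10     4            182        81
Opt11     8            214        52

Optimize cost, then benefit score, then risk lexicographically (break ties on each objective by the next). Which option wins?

Opt3

First minimize cost: best is 46, kept {Opt3, Opt4}.
Then maximize benefit score: best is 25, kept {Opt3, Opt4}.
Then minimize risk: best is 6, kept {Opt3}.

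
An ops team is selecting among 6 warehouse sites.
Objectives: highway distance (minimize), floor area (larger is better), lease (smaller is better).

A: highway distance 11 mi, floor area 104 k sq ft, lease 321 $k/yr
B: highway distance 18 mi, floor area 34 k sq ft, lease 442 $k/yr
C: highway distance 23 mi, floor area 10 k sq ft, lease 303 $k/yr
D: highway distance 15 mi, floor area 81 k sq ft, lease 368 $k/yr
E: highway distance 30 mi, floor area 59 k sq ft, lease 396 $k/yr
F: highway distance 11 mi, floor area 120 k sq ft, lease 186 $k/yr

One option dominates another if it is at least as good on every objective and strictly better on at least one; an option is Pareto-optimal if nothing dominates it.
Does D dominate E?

D vs E: highway distance 15≤30, floor area 81≥59, lease 368≤396 — D is at least as good on every objective with at least one strict improvement.

Yes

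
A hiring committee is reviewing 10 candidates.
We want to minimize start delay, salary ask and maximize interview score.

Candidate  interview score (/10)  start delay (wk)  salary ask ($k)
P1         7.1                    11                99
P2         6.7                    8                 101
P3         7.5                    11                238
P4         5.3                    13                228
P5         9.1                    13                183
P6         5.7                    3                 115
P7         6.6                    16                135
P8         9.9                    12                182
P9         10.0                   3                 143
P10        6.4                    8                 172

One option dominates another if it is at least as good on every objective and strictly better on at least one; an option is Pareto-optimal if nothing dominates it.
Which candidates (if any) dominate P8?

P9

P9: interview score 10.0≥9.9, start delay 3≤12, salary ask 143≤182 — dominates P8.
Others (P1, P2, P3, P4, P5, P6, P7, P10) are each worse than P8 on at least one objective.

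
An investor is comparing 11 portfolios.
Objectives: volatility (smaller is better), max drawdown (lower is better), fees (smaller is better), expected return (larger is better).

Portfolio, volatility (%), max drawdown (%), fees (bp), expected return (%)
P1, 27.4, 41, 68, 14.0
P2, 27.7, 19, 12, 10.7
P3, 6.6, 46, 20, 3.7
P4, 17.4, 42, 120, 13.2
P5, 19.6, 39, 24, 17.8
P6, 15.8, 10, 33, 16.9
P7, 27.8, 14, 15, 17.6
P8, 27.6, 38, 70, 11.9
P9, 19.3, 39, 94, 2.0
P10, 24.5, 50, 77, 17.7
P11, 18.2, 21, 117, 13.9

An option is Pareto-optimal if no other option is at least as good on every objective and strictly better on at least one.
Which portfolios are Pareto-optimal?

P1: dominated by P5 (volatility 19.6≤27.4, max drawdown 39≤41, fees 24≤68, expected return 17.8≥14.0).
P2: not dominated (best fees).
P3: not dominated (best volatility).
P4: dominated by P6 (volatility 15.8≤17.4, max drawdown 10≤42, fees 33≤120, expected return 16.9≥13.2).
P5: not dominated (best expected return).
P6: not dominated (best max drawdown).
P7: not dominated.
P8: dominated by P6 (volatility 15.8≤27.6, max drawdown 10≤38, fees 33≤70, expected return 16.9≥11.9).
P9: dominated by P6 (volatility 15.8≤19.3, max drawdown 10≤39, fees 33≤94, expected return 16.9≥2.0).
P10: dominated by P5 (volatility 19.6≤24.5, max drawdown 39≤50, fees 24≤77, expected return 17.8≥17.7).
P11: dominated by P6 (volatility 15.8≤18.2, max drawdown 10≤21, fees 33≤117, expected return 16.9≥13.9).

P2, P3, P5, P6, P7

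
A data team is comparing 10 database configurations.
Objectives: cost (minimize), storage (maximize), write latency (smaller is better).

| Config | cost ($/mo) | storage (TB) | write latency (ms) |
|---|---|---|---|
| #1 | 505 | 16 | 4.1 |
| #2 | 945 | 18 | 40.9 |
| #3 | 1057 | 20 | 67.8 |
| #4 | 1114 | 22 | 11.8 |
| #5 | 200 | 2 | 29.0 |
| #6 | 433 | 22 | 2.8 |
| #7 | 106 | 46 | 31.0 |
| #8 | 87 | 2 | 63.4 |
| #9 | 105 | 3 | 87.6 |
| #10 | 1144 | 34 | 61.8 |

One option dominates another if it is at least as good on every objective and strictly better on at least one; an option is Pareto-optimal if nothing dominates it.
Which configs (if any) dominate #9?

#1: worse on cost (505 vs 105).
#2: worse on cost (945 vs 105).
#3: worse on cost (1057 vs 105).
#4: worse on cost (1114 vs 105).
#5: worse on cost (200 vs 105).
#6: worse on cost (433 vs 105).
#7: worse on cost (106 vs 105).
#8: worse on storage (2 vs 3).
#10: worse on cost (1144 vs 105).
No option dominates #9.

none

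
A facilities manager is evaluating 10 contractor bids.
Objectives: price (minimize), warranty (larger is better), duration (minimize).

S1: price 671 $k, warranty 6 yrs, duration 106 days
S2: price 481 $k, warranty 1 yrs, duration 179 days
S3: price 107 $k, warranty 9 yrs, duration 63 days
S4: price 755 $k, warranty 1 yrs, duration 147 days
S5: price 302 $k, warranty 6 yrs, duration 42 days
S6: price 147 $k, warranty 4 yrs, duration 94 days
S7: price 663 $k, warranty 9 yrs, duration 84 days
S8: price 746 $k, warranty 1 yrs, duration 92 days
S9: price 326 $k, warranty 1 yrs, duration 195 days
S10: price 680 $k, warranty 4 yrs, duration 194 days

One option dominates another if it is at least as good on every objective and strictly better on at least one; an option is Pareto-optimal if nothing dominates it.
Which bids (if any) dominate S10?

S1: price 671≤680, warranty 6≥4, duration 106≤194 — dominates S10.
S3: price 107≤680, warranty 9≥4, duration 63≤194 — dominates S10.
S5: price 302≤680, warranty 6≥4, duration 42≤194 — dominates S10.
S6: price 147≤680, warranty 4≥4, duration 94≤194 — dominates S10.
S7: price 663≤680, warranty 9≥4, duration 84≤194 — dominates S10.
Others (S2, S4, S8, S9) are each worse than S10 on at least one objective.

S1, S3, S5, S6, S7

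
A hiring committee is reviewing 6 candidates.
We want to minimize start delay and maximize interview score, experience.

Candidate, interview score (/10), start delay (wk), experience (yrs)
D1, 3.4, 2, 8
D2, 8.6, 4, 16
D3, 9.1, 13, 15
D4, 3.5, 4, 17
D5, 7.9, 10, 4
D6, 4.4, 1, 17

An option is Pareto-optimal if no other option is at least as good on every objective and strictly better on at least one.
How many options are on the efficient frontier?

3

D1: dominated by D6 (interview score 4.4≥3.4, start delay 1≤2, experience 17≥8).
D2: not dominated.
D3: not dominated (best interview score).
D4: dominated by D6 (interview score 4.4≥3.5, start delay 1≤4, experience 17≥17).
D5: dominated by D2 (interview score 8.6≥7.9, start delay 4≤10, experience 16≥4).
D6: not dominated (best start delay).
Pareto-optimal: D2, D3, D6 → 3.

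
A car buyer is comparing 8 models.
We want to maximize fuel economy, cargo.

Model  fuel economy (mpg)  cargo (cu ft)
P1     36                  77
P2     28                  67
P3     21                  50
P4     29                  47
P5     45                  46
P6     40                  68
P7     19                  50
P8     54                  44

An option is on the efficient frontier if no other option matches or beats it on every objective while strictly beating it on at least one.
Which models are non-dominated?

P1: not dominated (best cargo).
P2: dominated by P1 (fuel economy 36≥28, cargo 77≥67).
P3: dominated by P1 (fuel economy 36≥21, cargo 77≥50).
P4: dominated by P1 (fuel economy 36≥29, cargo 77≥47).
P5: not dominated.
P6: not dominated.
P7: dominated by P1 (fuel economy 36≥19, cargo 77≥50).
P8: not dominated (best fuel economy).

P1, P5, P6, P8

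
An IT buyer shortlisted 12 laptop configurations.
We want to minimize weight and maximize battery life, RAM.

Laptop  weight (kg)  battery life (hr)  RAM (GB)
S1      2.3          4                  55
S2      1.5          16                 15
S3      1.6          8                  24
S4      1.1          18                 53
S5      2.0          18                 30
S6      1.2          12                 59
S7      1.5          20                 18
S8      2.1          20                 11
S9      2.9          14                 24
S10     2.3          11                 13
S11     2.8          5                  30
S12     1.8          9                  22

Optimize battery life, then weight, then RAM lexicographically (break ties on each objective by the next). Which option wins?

First maximize battery life: best is 20, kept {S7, S8}.
Then minimize weight: best is 1.5, kept {S7}.

S7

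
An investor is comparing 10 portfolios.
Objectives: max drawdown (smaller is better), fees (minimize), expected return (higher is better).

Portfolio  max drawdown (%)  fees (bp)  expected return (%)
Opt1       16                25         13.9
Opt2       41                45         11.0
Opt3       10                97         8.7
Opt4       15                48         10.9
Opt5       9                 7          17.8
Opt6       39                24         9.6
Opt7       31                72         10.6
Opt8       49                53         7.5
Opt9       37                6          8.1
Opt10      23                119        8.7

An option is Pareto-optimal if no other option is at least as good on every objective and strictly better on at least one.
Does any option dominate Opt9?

No

Opt1: worse on fees (25 vs 6).
Opt2: worse on max drawdown (41 vs 37).
Opt3: worse on fees (97 vs 6).
Opt4: worse on fees (48 vs 6).
Opt5: worse on fees (7 vs 6).
Opt6: worse on max drawdown (39 vs 37).
Opt7: worse on fees (72 vs 6).
Opt8: worse on max drawdown (49 vs 37).
Opt10: worse on fees (119 vs 6).
No option is at least as good as Opt9 on every objective and strictly better on one.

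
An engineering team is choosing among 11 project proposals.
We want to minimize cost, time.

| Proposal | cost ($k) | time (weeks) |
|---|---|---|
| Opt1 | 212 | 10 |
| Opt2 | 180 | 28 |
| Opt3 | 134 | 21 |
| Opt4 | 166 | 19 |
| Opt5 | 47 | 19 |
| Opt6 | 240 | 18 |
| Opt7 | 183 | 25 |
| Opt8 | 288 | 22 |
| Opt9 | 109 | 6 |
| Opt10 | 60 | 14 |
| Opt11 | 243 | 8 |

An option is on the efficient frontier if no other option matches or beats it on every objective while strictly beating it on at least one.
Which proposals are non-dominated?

Opt5, Opt9, Opt10

Opt1: dominated by Opt9 (cost 109≤212, time 6≤10).
Opt2: dominated by Opt3 (cost 134≤180, time 21≤28).
Opt3: dominated by Opt5 (cost 47≤134, time 19≤21).
Opt4: dominated by Opt5 (cost 47≤166, time 19≤19).
Opt5: not dominated (best cost).
Opt6: dominated by Opt1 (cost 212≤240, time 10≤18).
Opt7: dominated by Opt3 (cost 134≤183, time 21≤25).
Opt8: dominated by Opt1 (cost 212≤288, time 10≤22).
Opt9: not dominated (best time).
Opt10: not dominated.
Opt11: dominated by Opt9 (cost 109≤243, time 6≤8).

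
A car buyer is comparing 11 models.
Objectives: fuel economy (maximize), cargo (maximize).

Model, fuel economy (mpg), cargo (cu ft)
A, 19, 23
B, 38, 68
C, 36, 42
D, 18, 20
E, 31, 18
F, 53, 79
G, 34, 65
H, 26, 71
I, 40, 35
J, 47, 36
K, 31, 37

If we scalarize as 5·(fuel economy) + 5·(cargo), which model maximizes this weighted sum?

F

A: 5·19 + 5·23 = 210
B: 5·38 + 5·68 = 530
C: 5·36 + 5·42 = 390
D: 5·18 + 5·20 = 190
E: 5·31 + 5·18 = 245
F: 5·53 + 5·79 = 660
G: 5·34 + 5·65 = 495
H: 5·26 + 5·71 = 485
I: 5·40 + 5·35 = 375
J: 5·47 + 5·36 = 415
K: 5·31 + 5·37 = 340
Highest: F at 660.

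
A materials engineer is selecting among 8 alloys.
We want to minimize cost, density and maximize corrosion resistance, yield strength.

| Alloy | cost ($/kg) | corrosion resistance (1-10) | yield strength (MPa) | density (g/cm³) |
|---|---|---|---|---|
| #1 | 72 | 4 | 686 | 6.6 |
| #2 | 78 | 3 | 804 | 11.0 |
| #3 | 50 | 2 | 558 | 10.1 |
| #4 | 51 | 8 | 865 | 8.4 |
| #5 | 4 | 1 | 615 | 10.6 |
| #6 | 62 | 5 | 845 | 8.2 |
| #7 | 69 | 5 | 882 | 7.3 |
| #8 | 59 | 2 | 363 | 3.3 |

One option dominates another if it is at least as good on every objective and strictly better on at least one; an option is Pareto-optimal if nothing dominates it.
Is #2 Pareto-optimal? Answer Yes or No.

No

#4 vs #2: cost 51≤78, corrosion resistance 8≥3, yield strength 865≥804, density 8.4≤11.0 — #4 is at least as good on every objective and strictly better on at least one, so #4 dominates #2.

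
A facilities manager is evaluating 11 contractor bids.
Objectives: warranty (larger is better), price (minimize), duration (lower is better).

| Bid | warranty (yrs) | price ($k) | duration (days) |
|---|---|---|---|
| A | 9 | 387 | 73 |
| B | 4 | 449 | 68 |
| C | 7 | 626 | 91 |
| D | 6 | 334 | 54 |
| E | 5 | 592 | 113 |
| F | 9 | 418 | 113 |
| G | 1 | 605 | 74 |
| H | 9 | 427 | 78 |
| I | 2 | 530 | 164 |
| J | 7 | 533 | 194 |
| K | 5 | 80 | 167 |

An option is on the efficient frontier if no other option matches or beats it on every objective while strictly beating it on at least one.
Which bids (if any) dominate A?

B: worse on warranty (4 vs 9).
C: worse on warranty (7 vs 9).
D: worse on warranty (6 vs 9).
E: worse on warranty (5 vs 9).
F: worse on price (418 vs 387).
G: worse on warranty (1 vs 9).
H: worse on price (427 vs 387).
I: worse on warranty (2 vs 9).
J: worse on warranty (7 vs 9).
K: worse on warranty (5 vs 9).
No option dominates A.

none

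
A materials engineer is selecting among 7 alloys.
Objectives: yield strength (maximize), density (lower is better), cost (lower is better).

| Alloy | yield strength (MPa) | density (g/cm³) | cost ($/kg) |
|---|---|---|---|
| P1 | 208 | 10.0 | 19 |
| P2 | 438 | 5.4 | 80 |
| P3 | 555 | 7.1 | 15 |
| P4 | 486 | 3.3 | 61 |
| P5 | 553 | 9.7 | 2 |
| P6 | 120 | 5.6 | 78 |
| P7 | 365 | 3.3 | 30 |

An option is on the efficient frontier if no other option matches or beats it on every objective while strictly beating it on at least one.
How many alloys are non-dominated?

P1: dominated by P3 (yield strength 555≥208, density 7.1≤10.0, cost 15≤19).
P2: dominated by P4 (yield strength 486≥438, density 3.3≤5.4, cost 61≤80).
P3: not dominated (best yield strength).
P4: not dominated.
P5: not dominated (best cost).
P6: dominated by P4 (yield strength 486≥120, density 3.3≤5.6, cost 61≤78).
P7: not dominated.
Pareto-optimal: P3, P4, P5, P7 → 4.

4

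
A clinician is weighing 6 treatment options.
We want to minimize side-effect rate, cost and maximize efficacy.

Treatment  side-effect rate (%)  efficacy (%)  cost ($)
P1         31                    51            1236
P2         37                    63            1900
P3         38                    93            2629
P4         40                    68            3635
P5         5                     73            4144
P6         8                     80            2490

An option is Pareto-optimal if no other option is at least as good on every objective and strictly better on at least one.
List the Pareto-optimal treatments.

P1: not dominated (best cost).
P2: not dominated.
P3: not dominated (best efficacy).
P4: dominated by P3 (side-effect rate 38≤40, efficacy 93≥68, cost 2629≤3635).
P5: not dominated (best side-effect rate).
P6: not dominated.

P1, P2, P3, P5, P6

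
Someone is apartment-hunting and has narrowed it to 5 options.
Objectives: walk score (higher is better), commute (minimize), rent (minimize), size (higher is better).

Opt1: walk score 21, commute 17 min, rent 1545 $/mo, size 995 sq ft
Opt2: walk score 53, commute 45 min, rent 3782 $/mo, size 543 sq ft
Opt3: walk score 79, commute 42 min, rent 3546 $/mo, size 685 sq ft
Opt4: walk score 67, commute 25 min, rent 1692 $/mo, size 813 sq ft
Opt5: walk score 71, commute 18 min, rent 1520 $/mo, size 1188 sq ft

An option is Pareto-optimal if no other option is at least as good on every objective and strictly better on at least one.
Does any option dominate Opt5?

No

Opt1: worse on walk score (21 vs 71).
Opt2: worse on walk score (53 vs 71).
Opt3: worse on commute (42 vs 18).
Opt4: worse on walk score (67 vs 71).
No option is at least as good as Opt5 on every objective and strictly better on one.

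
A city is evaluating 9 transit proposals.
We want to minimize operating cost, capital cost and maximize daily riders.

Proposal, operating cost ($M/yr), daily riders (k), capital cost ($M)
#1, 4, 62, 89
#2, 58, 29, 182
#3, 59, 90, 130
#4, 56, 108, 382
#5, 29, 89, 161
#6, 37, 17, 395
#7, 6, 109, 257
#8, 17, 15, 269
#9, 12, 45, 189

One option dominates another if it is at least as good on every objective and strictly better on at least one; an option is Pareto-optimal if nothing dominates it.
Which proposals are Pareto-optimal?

#1: not dominated (best operating cost).
#2: dominated by #1 (operating cost 4≤58, daily riders 62≥29, capital cost 89≤182).
#3: not dominated.
#4: dominated by #7 (operating cost 6≤56, daily riders 109≥108, capital cost 257≤382).
#5: not dominated.
#6: dominated by #1 (operating cost 4≤37, daily riders 62≥17, capital cost 89≤395).
#7: not dominated (best daily riders).
#8: dominated by #1 (operating cost 4≤17, daily riders 62≥15, capital cost 89≤269).
#9: dominated by #1 (operating cost 4≤12, daily riders 62≥45, capital cost 89≤189).

#1, #3, #5, #7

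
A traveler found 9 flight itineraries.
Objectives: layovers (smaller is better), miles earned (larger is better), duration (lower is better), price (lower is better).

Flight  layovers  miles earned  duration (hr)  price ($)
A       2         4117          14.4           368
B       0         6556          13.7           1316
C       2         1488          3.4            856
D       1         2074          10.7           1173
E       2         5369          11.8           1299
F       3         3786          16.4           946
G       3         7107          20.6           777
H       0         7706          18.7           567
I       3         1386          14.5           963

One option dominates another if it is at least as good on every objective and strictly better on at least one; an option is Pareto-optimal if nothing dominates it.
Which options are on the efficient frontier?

A, B, C, D, E, H

A: not dominated (best price).
B: not dominated.
C: not dominated (best duration).
D: not dominated.
E: not dominated.
F: dominated by A (layovers 2≤3, miles earned 4117≥3786, duration 14.4≤16.4, price 368≤946).
G: dominated by H (layovers 0≤3, miles earned 7706≥7107, duration 18.7≤20.6, price 567≤777).
H: not dominated (best miles earned).
I: dominated by A (layovers 2≤3, miles earned 4117≥1386, duration 14.4≤14.5, price 368≤963).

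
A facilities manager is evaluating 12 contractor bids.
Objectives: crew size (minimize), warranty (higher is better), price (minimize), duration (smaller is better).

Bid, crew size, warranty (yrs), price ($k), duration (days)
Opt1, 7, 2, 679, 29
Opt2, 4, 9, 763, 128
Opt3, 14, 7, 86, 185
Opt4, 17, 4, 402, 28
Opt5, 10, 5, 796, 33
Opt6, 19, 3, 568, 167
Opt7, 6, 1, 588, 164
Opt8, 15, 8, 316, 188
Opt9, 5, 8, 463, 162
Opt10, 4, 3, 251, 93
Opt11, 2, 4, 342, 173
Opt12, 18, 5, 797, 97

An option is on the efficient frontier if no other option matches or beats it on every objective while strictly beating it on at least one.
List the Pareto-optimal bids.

Opt1, Opt2, Opt3, Opt4, Opt5, Opt8, Opt9, Opt10, Opt11

Opt1: not dominated.
Opt2: not dominated (best warranty).
Opt3: not dominated (best price).
Opt4: not dominated (best duration).
Opt5: not dominated.
Opt6: dominated by Opt4 (crew size 17≤19, warranty 4≥3, price 402≤568, duration 28≤167).
Opt7: dominated by Opt9 (crew size 5≤6, warranty 8≥1, price 463≤588, duration 162≤164).
Opt8: not dominated.
Opt9: not dominated.
Opt10: not dominated.
Opt11: not dominated (best crew size).
Opt12: dominated by Opt5 (crew size 10≤18, warranty 5≥5, price 796≤797, duration 33≤97).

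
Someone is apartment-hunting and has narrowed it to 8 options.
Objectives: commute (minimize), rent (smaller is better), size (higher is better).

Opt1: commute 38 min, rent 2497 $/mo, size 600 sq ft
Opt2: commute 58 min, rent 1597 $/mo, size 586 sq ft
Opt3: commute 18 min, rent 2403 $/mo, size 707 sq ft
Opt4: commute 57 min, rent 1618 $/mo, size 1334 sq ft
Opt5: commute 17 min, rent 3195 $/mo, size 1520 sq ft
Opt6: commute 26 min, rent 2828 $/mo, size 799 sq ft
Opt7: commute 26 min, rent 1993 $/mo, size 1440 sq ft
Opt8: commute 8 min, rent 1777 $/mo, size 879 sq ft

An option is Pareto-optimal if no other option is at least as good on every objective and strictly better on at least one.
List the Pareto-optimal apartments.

Opt1: dominated by Opt3 (commute 18≤38, rent 2403≤2497, size 707≥600).
Opt2: not dominated (best rent).
Opt3: dominated by Opt8 (commute 8≤18, rent 1777≤2403, size 879≥707).
Opt4: not dominated.
Opt5: not dominated (best size).
Opt6: dominated by Opt7 (commute 26≤26, rent 1993≤2828, size 1440≥799).
Opt7: not dominated.
Opt8: not dominated (best commute).

Opt2, Opt4, Opt5, Opt7, Opt8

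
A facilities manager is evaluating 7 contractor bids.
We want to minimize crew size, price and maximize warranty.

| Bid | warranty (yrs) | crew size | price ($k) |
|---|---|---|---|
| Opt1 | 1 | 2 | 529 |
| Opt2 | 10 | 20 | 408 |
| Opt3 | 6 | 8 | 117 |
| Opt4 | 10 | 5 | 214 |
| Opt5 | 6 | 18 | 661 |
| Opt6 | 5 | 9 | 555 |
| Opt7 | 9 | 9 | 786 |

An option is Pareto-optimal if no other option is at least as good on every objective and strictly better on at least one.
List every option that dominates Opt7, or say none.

Opt4: warranty 10≥9, crew size 5≤9, price 214≤786 — dominates Opt7.
Others (Opt1, Opt2, Opt3, Opt5, Opt6) are each worse than Opt7 on at least one objective.

Opt4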